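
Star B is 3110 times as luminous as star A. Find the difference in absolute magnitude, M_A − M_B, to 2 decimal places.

Pogson: ΔM = −2.5 log₁₀(ratio) = −2.5 log₁₀(3110) = −2.5 × 3.4928 = -8.732
Star B is brighter so has the smaller magnitude: M_A − M_B is positive.

M_A − M_B ≈ 8.73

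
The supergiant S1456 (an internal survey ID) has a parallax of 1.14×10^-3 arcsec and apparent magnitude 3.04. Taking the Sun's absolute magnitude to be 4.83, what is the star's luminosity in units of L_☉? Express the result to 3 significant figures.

L/L_☉ ≈ 40000

d = 1/p = 1/1.14×10^-3″ = 877.2 pc
M = m − 5 log₁₀ d + 5 = 3.04 − 5·2.9431 + 5 = -6.675
M − M_☉ = -6.675 − 4.83 = -11.505
L/L_☉ = 10^(−0.4 × -11.505) = 40010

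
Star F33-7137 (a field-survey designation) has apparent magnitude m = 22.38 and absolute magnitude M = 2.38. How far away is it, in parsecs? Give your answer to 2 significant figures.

d ≈ 100000 pc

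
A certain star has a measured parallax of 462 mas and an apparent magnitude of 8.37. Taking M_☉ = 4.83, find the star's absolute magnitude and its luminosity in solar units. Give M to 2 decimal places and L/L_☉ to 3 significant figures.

d = 1/p = 1000/462 mas = 2.165 pc
M = m − 5 log₁₀ d + 5 = 8.37 − 5·0.3354 + 5 = 11.693
M − M_☉ = 11.693 − 4.83 = 6.863
L/L_☉ = 10^(−0.4 × 6.863) = 1.798×10^-3

M ≈ 11.69; L/L_☉ ≈ 1.80×10^-3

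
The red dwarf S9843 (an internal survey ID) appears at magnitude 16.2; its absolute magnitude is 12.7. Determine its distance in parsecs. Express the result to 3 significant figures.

d ≈ 50.1 pc

Distance modulus: m − M = 16.2 − (12.7) = 3.500
m − M = 5 log₁₀ d − 5
log₁₀ d = (m − M)/5 + 1 = 1.7000
d = 10^1.7000 = 50.12 pc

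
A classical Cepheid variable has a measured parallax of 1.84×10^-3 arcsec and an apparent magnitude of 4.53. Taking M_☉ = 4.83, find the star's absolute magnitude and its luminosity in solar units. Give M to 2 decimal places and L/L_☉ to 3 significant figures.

d = 1/p = 1/1.84×10^-3″ = 543.5 pc
M = m − 5 log₁₀ d + 5 = 4.53 − 5·2.7352 + 5 = -4.146
M − M_☉ = -4.146 − 4.83 = -8.976
L/L_☉ = 10^(−0.4 × -8.976) = 3894

M ≈ -4.15; L/L_☉ ≈ 3890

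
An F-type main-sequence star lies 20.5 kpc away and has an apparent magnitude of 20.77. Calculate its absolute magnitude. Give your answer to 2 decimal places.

M ≈ 4.21

d = 20.5 kpc = 20500 pc
5 log₁₀(d/10 pc) = 5 log₁₀(20500) − 5 = 16.559
M = m − 5 log₁₀(d/10) = 20.77 − 16.559 = 4.211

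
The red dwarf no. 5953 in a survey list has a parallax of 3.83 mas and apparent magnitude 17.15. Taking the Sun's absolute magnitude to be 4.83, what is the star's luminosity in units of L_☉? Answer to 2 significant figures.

d = 1/p = 1000/3.83 mas = 261.1 pc
M = m − 5 log₁₀ d + 5 = 17.15 − 5·2.4168 + 5 = 10.066
M − M_☉ = 10.066 − 4.83 = 5.236
L/L_☉ = 10^(−0.4 × 5.236) = 8.046×10^-3

L/L_☉ ≈ 8.0×10^-3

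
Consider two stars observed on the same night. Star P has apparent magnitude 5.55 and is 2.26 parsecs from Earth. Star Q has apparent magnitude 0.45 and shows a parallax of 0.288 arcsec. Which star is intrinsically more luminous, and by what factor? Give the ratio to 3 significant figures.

Star P: M = m − 5 log₁₀ d + 5 = 5.55 − 5·0.3541 + 5 = 8.779
Star Q: d = 1/p = 1/0.288″ = 3.472 pc
Star Q: M = m − 5 log₁₀ d + 5 = 0.45 − 5·0.5406 + 5 = 2.747
ΔM = M_P − M_Q = 8.779 − (2.747) = 6.032; smaller M is more luminous → Star Q.
L ratio = 10^(0.4 |ΔM|) = 10^2.413 = 258.8

Star Q is more luminous, by a factor of 259.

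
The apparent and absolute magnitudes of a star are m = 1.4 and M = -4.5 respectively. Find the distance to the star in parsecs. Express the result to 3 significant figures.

d ≈ 151 pc

Distance modulus: m − M = 1.4 − (-4.5) = 5.900
m − M = 5 log₁₀ d − 5
log₁₀ d = (m − M)/5 + 1 = 2.1800
d = 10^2.1800 = 151.4 pc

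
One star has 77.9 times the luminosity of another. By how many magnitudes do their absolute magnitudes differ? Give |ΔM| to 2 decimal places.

Pogson: ΔM = −2.5 log₁₀(ratio) = −2.5 log₁₀(77.9) = −2.5 × 1.8915 = -4.729

|ΔM| ≈ 4.73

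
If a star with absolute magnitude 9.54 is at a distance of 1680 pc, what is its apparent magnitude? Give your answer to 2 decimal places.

m = M + 5 log₁₀ d − 5 = 9.54 + 5·3.2253 − 5 = 20.667

m ≈ 20.67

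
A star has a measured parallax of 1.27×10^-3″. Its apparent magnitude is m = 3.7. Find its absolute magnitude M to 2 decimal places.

d = 1/p = 1/1.27×10^-3″ = 787.4 pc
5 log₁₀(d/10 pc) = 5 log₁₀(787.4) − 5 = 9.481
M = m − 5 log₁₀(d/10) = 3.7 − 9.481 = -5.781

M ≈ -5.78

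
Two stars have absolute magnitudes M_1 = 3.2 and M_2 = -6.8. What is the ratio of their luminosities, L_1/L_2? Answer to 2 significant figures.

ΔM = M_1 − M_2 = 10.0
L_1/L_2 = 10^(−0.4 ΔM) = 10^-4.000 = 1.000×10^-4

L_1/L_2 ≈ 1.0×10^-4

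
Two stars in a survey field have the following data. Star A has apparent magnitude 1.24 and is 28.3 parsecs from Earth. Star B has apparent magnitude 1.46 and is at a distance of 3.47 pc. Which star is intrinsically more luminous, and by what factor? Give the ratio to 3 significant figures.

Star A is more luminous, by a factor of 81.5.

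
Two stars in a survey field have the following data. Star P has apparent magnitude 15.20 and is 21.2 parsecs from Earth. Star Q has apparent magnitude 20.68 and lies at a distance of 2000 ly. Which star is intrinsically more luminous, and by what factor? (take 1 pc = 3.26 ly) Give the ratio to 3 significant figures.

Star Q is more luminous, by a factor of 5.38.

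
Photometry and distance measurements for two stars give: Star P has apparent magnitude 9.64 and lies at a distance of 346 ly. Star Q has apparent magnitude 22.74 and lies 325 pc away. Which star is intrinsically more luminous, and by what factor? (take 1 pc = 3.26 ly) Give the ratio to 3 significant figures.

Star P: d = 346 ly / 3.26 = 106.1 pc
Star P: M = m − 5 log₁₀ d + 5 = 9.64 − 5·2.0259 + 5 = 4.511
Star Q: M = m − 5 log₁₀ d + 5 = 22.74 − 5·2.5119 + 5 = 15.181
ΔM = M_P − M_Q = 4.511 − (15.181) = -10.670; smaller M is more luminous → Star P.
L ratio = 10^(0.4 |ΔM|) = 10^4.268 = 18530

Star P is more luminous, by a factor of 18500.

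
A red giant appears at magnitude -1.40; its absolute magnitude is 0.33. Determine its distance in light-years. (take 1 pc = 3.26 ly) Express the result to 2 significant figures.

d ≈ 15 ly

Distance modulus: m − M = -1.40 − (0.33) = -1.730
m − M = 5 log₁₀ d − 5
log₁₀ d = (m − M)/5 + 1 = 0.6540
d = 10^0.6540 = 4.508 pc
= 14.70 ly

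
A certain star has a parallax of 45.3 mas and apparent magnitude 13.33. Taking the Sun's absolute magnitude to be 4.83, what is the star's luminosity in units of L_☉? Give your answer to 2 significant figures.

L/L_☉ ≈ 1.9×10^-3

d = 1/p = 1000/45.3 mas = 22.08 pc
M = m − 5 log₁₀ d + 5 = 13.33 − 5·1.3439 + 5 = 11.610
M − M_☉ = 11.610 − 4.83 = 6.780
L/L_☉ = 10^(−0.4 × 6.780) = 1.940×10^-3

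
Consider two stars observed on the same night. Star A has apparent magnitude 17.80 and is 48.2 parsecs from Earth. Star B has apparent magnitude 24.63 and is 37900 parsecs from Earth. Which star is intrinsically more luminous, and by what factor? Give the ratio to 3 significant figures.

Star B is more luminous, by a factor of 1150.

Star A: M = m − 5 log₁₀ d + 5 = 17.80 − 5·1.6830 + 5 = 14.385
Star B: M = m − 5 log₁₀ d + 5 = 24.63 − 5·4.5786 + 5 = 6.737
ΔM = M_A − M_B = 14.385 − (6.737) = 7.648; smaller M is more luminous → Star B.
L ratio = 10^(0.4 |ΔM|) = 10^3.059 = 1146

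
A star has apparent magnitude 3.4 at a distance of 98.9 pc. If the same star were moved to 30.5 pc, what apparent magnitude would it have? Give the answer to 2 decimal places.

Flux ∝ 1/d², so Δm = 5 log₁₀(d₂/d₁) = 5 log₁₀(30.5/98.9) = -2.554
m₂ = m₁ + Δm = 3.4 + (-2.554) = 0.846

m ≈ 0.85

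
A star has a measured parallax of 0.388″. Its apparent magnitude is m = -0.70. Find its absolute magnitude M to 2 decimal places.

d = 1/p = 1/0.388″ = 2.577 pc
5 log₁₀(d/10 pc) = 5 log₁₀(2.577) − 5 = -2.944
M = m − 5 log₁₀(d/10) = -0.70 + 2.944 = 2.244

M ≈ 2.24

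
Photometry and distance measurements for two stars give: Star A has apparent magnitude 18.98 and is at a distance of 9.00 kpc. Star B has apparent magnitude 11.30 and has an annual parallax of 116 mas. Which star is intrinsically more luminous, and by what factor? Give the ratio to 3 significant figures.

Star A is more luminous, by a factor of 923.

Star A: d = 9.00 kpc = 9000 pc
Star A: M = m − 5 log₁₀ d + 5 = 18.98 − 5·3.9542 + 5 = 4.209
Star B: p = 116 mas = 0.116″ → d = 1/p = 8.621 pc
Star B: M = m − 5 log₁₀ d + 5 = 11.30 − 5·0.9355 + 5 = 11.622
ΔM = M_A − M_B = 4.209 − (11.622) = -7.414; smaller M is more luminous → Star A.
L ratio = 10^(0.4 |ΔM|) = 10^2.965 = 923.4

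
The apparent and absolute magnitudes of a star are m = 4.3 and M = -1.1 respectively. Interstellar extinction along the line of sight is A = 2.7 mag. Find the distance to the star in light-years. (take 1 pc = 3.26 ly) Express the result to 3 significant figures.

m − M = 5 log₁₀(d/10 pc) + A  ⇒  4.3 − (-1.1) − 2.7 = 5 log₁₀(d/10)
2.700 = 5 log₁₀(d/10)
log₁₀ d = (m − M − A)/5 + 1 = 1.5400
d = 10^1.5400 = 34.67 pc
= 113.0 ly

d ≈ 113 ly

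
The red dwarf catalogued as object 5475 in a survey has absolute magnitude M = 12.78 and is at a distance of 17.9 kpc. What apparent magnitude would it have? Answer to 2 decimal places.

d = 17.9 kpc = 17900 pc
m = M + 5 log₁₀ d − 5 = 12.78 + 5·4.2529 − 5 = 29.044

m ≈ 29.04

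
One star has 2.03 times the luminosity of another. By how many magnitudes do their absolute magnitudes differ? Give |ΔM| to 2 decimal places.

|ΔM| ≈ 0.77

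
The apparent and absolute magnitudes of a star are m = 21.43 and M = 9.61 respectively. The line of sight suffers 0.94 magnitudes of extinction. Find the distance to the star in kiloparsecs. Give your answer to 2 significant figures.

d ≈ 1.5 kpc

m − M = 5 log₁₀(d/10 pc) + A  ⇒  21.43 − (9.61) − 0.94 = 5 log₁₀(d/10)
10.880 = 5 log₁₀(d/10)
log₁₀ d = (m − M − A)/5 + 1 = 3.1760
d = 10^3.1760 = 1500 pc
= 1.500 kpc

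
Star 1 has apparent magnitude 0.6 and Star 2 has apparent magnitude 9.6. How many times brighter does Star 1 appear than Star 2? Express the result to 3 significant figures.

3980

Magnitude difference = -9.0
Flux ratio = 10^(−0.4 Δm) = 10^(−0.4 × -9.0) = 10^3.600 = 3981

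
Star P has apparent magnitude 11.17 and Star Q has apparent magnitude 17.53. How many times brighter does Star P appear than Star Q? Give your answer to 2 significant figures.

Δm = 11.17 − (17.53) = -6.36
Flux ratio = 10^(−0.4 Δm) = 10^(−0.4 × -6.36) = 10^2.544 = 349.9

350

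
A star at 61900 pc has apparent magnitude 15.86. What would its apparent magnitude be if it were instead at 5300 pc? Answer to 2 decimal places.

Flux ∝ 1/d², so Δm = 5 log₁₀(d₂/d₁) = 5 log₁₀(5300/61900) = -5.337
m₂ = m₁ + Δm = 15.86 + (-5.337) = 10.523

m ≈ 10.52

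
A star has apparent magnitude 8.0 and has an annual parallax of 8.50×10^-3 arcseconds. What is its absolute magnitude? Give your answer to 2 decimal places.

d = 1/p = 1/8.50×10^-3″ = 117.6 pc
5 log₁₀(d/10 pc) = 5 log₁₀(117.6) − 5 = 5.353
M = m − 5 log₁₀(d/10) = 8.0 − 5.353 = 2.647

M ≈ 2.65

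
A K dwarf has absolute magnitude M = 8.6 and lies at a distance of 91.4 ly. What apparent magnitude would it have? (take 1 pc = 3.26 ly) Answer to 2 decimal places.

m ≈ 10.84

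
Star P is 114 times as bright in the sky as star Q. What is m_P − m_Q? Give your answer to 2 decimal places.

Pogson: Δm = −2.5 log₁₀(ratio) = −2.5 log₁₀(114) = −2.5 × 2.0569 = -5.142
Star P is brighter, so it has the smaller magnitude: the difference is negative.

m_P − m_Q ≈ -5.14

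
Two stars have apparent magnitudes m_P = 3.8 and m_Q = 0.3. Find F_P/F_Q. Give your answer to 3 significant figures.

F_P/F_Q ≈ 0.0398

Magnitude difference = 3.5
Flux ratio = 10^(−0.4 Δm) = 10^(−0.4 × 3.5) = 10^-1.400 = 0.03981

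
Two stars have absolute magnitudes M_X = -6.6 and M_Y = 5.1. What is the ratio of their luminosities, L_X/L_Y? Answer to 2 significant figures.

L_X/L_Y ≈ 48000

ΔM = M_X − M_Y = -11.7
L_X/L_Y = 10^(−0.4 ΔM) = 10^4.680 = 47860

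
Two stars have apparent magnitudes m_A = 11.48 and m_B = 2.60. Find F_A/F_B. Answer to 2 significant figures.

F_A/F_B ≈ 2.8×10^-4

Δm = 11.48 − (2.60) = 8.88
Flux ratio = 10^(−0.4 Δm) = 10^(−0.4 × 8.88) = 10^-3.552 = 2.805×10^-4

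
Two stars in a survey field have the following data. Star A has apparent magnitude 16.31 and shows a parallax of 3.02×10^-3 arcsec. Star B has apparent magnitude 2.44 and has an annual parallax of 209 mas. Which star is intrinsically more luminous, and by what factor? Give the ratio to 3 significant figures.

Star A: d = 1/p = 1/3.02×10^-3″ = 331.1 pc
Star A: M = m − 5 log₁₀ d + 5 = 16.31 − 5·2.5200 + 5 = 8.710
Star B: p = 209 mas = 0.209″ → d = 1/p = 4.785 pc
Star B: M = m − 5 log₁₀ d + 5 = 2.44 − 5·0.6799 + 5 = 4.041
ΔM = M_A − M_B = 8.710 − (4.041) = 4.669; smaller M is more luminous → Star B.
L ratio = 10^(0.4 |ΔM|) = 10^1.868 = 73.74

Star B is more luminous, by a factor of 73.7.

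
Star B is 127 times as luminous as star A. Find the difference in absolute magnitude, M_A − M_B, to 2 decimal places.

M_A − M_B ≈ 5.26

Pogson: ΔM = −2.5 log₁₀(ratio) = −2.5 log₁₀(127) = −2.5 × 2.1038 = -5.260
Star B is brighter so has the smaller magnitude: M_A − M_B is positive.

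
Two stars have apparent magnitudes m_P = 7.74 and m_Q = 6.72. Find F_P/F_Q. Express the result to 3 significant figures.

F_P/F_Q ≈ 0.391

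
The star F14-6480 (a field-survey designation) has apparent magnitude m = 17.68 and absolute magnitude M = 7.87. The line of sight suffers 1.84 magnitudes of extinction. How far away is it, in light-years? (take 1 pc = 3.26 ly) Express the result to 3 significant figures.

d ≈ 1280 ly

m − M = 5 log₁₀(d/10 pc) + A  ⇒  17.68 − (7.87) − 1.84 = 5 log₁₀(d/10)
7.970 = 5 log₁₀(d/10)
log₁₀ d = (m − M − A)/5 + 1 = 2.5940
d = 10^2.5940 = 392.6 pc
= 1280 ly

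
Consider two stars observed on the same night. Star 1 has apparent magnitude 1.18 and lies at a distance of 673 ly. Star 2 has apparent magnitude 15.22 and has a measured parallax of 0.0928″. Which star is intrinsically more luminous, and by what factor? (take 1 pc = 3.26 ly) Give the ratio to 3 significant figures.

Star 1 is more luminous, by a factor of 1.52×10^8.

Star 1: d = 673 ly / 3.26 = 206.4 pc
Star 1: M = m − 5 log₁₀ d + 5 = 1.18 − 5·2.3148 + 5 = -5.394
Star 2: d = 1/p = 1/0.0928″ = 10.78 pc
Star 2: M = m − 5 log₁₀ d + 5 = 15.22 − 5·1.0325 + 5 = 15.058
ΔM = M_1 − M_2 = -5.394 − (15.058) = -20.452; smaller M is more luminous → Star 1.
L ratio = 10^(0.4 |ΔM|) = 10^8.181 = 1.516×10^8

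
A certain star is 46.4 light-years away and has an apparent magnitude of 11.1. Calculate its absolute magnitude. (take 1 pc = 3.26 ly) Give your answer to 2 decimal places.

M ≈ 10.33

d = 46.4 ly / 3.26 = 14.23 pc
5 log₁₀(d/10 pc) = 5 log₁₀(14.23) − 5 = 0.767
M = m − 5 log₁₀(d/10) = 11.1 − 0.767 = 10.333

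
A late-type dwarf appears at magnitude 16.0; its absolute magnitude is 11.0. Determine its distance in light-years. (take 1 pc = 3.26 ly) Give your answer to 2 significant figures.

d ≈ 330 ly

μ = m − M = 5.000
m − M = 5 log₁₀ d − 5
log₁₀ d = (m − M)/5 + 1 = 2.0000
d = 10^2.0000 = 100.0 pc
= 326.0 ly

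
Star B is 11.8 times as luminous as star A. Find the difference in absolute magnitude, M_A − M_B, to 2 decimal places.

Pogson: ΔM = −2.5 log₁₀(ratio) = −2.5 log₁₀(11.8) = −2.5 × 1.0719 = -2.680
Star B is brighter so has the smaller magnitude: M_A − M_B is positive.

M_A − M_B ≈ 2.68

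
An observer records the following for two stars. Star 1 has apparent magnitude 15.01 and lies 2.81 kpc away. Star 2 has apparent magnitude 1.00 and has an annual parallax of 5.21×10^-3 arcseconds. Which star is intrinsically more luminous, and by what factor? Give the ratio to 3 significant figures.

Star 2 is more luminous, by a factor of 1870.

Star 1: d = 2.81 kpc = 2810 pc
Star 1: M = m − 5 log₁₀ d + 5 = 15.01 − 5·3.4487 + 5 = 2.766
Star 2: d = 1/p = 1/5.21×10^-3″ = 191.9 pc
Star 2: M = m − 5 log₁₀ d + 5 = 1.00 − 5·2.2832 + 5 = -5.416
ΔM = M_1 − M_2 = 2.766 − (-5.416) = 8.182; smaller M is more luminous → Star 2.
L ratio = 10^(0.4 |ΔM|) = 10^3.273 = 1875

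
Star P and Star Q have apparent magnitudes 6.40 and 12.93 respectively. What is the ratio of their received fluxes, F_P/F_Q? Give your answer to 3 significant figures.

F_P/F_Q ≈ 409

Δm = 6.40 − (12.93) = -6.53
Flux ratio = 10^(−0.4 Δm) = 10^(−0.4 × -6.53) = 10^2.612 = 409.3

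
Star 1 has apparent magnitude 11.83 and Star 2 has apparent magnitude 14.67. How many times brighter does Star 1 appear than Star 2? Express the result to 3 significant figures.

13.7

Δm = 11.83 − (14.67) = -2.84
Flux ratio = 10^(−0.4 Δm) = 10^(−0.4 × -2.84) = 10^1.136 = 13.68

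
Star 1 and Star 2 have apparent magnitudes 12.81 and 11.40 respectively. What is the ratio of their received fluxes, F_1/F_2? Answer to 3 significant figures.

Magnitude difference = 1.41
Flux ratio = 10^(−0.4 Δm) = 10^(−0.4 × 1.41) = 10^-0.564 = 0.2729

F_1/F_2 ≈ 0.273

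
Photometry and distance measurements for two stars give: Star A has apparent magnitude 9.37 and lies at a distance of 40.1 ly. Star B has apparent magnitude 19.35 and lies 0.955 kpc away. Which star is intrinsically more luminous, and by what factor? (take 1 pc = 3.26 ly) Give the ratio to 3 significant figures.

Star A: d = 40.1 ly / 3.26 = 12.30 pc
Star A: M = m − 5 log₁₀ d + 5 = 9.37 − 5·1.0899 + 5 = 8.920
Star B: d = 0.955 kpc = 955.0 pc
Star B: M = m − 5 log₁₀ d + 5 = 19.35 − 5·2.9800 + 5 = 9.450
ΔM = M_A − M_B = 8.920 − (9.450) = -0.530; smaller M is more luminous → Star A.
L ratio = 10^(0.4 |ΔM|) = 10^0.212 = 1.629

Star A is more luminous, by a factor of 1.63.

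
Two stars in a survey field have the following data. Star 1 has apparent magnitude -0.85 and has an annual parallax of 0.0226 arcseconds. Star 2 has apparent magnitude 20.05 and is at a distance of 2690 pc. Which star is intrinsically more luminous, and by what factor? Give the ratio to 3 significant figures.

Star 1 is more luminous, by a factor of 62000.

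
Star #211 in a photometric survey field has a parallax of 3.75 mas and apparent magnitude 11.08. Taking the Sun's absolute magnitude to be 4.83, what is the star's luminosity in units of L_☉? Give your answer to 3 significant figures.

L/L_☉ ≈ 2.25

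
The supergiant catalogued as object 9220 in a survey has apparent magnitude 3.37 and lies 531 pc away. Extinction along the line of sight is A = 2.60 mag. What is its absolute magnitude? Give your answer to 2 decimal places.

M ≈ -7.86

5 log₁₀(d/10 pc) = 5 log₁₀(531.0) − 5 = 8.625
M = m − 5 log₁₀(d/10) − A = 3.37 − 8.625 − 2.60 = -7.855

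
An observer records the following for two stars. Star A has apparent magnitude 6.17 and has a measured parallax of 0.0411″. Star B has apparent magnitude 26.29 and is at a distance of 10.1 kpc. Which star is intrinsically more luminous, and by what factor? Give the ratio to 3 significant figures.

Star A: d = 1/p = 1/0.0411″ = 24.33 pc
Star A: M = m − 5 log₁₀ d + 5 = 6.17 − 5·1.3862 + 5 = 4.239
Star B: d = 10.1 kpc = 10100 pc
Star B: M = m − 5 log₁₀ d + 5 = 26.29 − 5·4.0043 + 5 = 11.268
ΔM = M_A − M_B = 4.239 − (11.268) = -7.029; smaller M is more luminous → Star A.
L ratio = 10^(0.4 |ΔM|) = 10^2.812 = 648.1

Star A is more luminous, by a factor of 648.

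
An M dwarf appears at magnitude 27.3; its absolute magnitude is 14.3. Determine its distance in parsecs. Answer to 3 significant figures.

d ≈ 3980 pc

Distance modulus: m − M = 27.3 − (14.3) = 13.000
m − M = 5 log₁₀ d − 5
log₁₀ d = (m − M)/5 + 1 = 3.6000
d = 10^3.6000 = 3981 pc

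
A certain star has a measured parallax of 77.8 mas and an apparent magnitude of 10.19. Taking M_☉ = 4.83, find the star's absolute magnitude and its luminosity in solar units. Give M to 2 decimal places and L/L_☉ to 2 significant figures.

d = 1/p = 1000/77.8 mas = 12.85 pc
M = m − 5 log₁₀ d + 5 = 10.19 − 5·1.1090 + 5 = 9.645
M − M_☉ = 9.645 − 4.83 = 4.815
L/L_☉ = 10^(−0.4 × 4.815) = 0.01186

M ≈ 9.64; L/L_☉ ≈ 0.012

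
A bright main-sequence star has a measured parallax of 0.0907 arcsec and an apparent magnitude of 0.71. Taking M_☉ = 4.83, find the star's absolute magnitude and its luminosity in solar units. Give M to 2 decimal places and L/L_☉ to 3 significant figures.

d = 1/p = 1/0.0907″ = 11.03 pc
M = m − 5 log₁₀ d + 5 = 0.71 − 5·1.0424 + 5 = 0.498
M − M_☉ = 0.498 − 4.83 = -4.332
L/L_☉ = 10^(−0.4 × -4.332) = 54.05

M ≈ 0.50; L/L_☉ ≈ 54.0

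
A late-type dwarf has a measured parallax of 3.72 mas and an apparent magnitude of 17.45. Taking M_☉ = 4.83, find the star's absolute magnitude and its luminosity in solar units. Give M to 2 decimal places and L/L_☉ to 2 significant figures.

M ≈ 10.30; L/L_☉ ≈ 6.5×10^-3

d = 1/p = 1000/3.72 mas = 268.8 pc
M = m − 5 log₁₀ d + 5 = 17.45 − 5·2.4295 + 5 = 10.303
M − M_☉ = 10.303 − 4.83 = 5.473
L/L_☉ = 10^(−0.4 × 5.473) = 6.470×10^-3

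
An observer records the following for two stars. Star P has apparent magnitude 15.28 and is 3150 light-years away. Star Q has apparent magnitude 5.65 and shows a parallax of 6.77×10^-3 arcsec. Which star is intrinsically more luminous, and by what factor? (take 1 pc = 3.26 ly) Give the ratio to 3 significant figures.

Star P: d = 3150 ly / 3.26 = 966.3 pc
Star P: M = m − 5 log₁₀ d + 5 = 15.28 − 5·2.9851 + 5 = 5.355
Star Q: d = 1/p = 1/6.77×10^-3″ = 147.7 pc
Star Q: M = m − 5 log₁₀ d + 5 = 5.65 − 5·2.1694 + 5 = -0.197
ΔM = M_P − M_Q = 5.355 − (-0.197) = 5.552; smaller M is more luminous → Star Q.
L ratio = 10^(0.4 |ΔM|) = 10^2.221 = 166.2

Star Q is more luminous, by a factor of 166.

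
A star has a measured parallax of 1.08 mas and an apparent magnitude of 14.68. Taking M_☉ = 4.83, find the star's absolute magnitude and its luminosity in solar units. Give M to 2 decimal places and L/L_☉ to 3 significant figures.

M ≈ 4.85; L/L_☉ ≈ 0.984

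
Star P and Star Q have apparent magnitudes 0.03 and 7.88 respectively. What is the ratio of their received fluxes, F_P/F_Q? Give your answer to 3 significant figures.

F_P/F_Q ≈ 1380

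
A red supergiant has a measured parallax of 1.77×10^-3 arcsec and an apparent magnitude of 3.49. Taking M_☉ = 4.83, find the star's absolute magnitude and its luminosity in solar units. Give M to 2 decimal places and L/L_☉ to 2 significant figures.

M ≈ -5.27; L/L_☉ ≈ 11000

d = 1/p = 1/1.77×10^-3″ = 565.0 pc
M = m − 5 log₁₀ d + 5 = 3.49 − 5·2.7520 + 5 = -5.270
M − M_☉ = -5.270 − 4.83 = -10.100
L/L_☉ = 10^(−0.4 × -10.100) = 10970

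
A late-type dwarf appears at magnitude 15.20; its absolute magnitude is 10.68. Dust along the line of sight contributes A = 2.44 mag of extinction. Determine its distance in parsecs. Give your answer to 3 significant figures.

d ≈ 26.1 pc

m − M = 5 log₁₀(d/10 pc) + A  ⇒  15.20 − (10.68) − 2.44 = 5 log₁₀(d/10)
2.080 = 5 log₁₀(d/10)
log₁₀ d = (m − M − A)/5 + 1 = 1.4160
d = 10^1.4160 = 26.06 pc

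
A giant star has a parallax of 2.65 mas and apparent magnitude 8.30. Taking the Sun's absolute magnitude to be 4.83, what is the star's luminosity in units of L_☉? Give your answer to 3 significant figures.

L/L_☉ ≈ 58.3

d = 1/p = 1000/2.65 mas = 377.4 pc
M = m − 5 log₁₀ d + 5 = 8.30 − 5·2.5768 + 5 = 0.416
M − M_☉ = 0.416 − 4.83 = -4.414
L/L_☉ = 10^(−0.4 × -4.414) = 58.28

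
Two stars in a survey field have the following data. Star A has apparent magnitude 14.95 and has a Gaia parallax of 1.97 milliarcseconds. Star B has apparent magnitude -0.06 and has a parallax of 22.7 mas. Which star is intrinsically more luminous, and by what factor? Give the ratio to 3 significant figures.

Star A: p = 1.97 mas = 1.97×10^-3″ → d = 1/p = 507.6 pc
Star A: M = m − 5 log₁₀ d + 5 = 14.95 − 5·2.7055 + 5 = 6.422
Star B: p = 22.7 mas = 0.0227″ → d = 1/p = 44.05 pc
Star B: M = m − 5 log₁₀ d + 5 = -0.06 − 5·1.6440 + 5 = -3.280
ΔM = M_A − M_B = 6.422 − (-3.280) = 9.702; smaller M is more luminous → Star B.
L ratio = 10^(0.4 |ΔM|) = 10^3.881 = 7601

Star B is more luminous, by a factor of 7600.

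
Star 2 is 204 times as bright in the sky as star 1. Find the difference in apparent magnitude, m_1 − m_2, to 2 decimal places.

m_1 − m_2 ≈ 5.77

Pogson: Δm = −2.5 log₁₀(ratio) = −2.5 log₁₀(204) = −2.5 × 2.3096 = -5.774
Star 2 is brighter so has the smaller magnitude: m_1 − m_2 is positive.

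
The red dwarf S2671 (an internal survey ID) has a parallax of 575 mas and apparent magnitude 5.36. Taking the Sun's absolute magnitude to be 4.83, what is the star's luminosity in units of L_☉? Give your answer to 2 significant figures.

L/L_☉ ≈ 0.019

d = 1/p = 1000/575 mas = 1.739 pc
M = m − 5 log₁₀ d + 5 = 5.36 − 5·0.2403 + 5 = 9.158
M − M_☉ = 9.158 − 4.83 = 4.328
L/L_☉ = 10^(−0.4 × 4.328) = 0.01856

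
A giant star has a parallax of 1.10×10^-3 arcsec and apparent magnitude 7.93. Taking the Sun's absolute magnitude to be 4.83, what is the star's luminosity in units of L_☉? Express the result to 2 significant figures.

d = 1/p = 1/1.10×10^-3″ = 909.1 pc
M = m − 5 log₁₀ d + 5 = 7.93 − 5·2.9586 + 5 = -1.863
M − M_☉ = -1.863 − 4.83 = -6.693
L/L_☉ = 10^(−0.4 × -6.693) = 475.6

L/L_☉ ≈ 480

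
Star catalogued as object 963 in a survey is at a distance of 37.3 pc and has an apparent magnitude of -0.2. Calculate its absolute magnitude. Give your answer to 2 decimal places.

5 log₁₀(d/10 pc) = 5 log₁₀(37.30) − 5 = 2.859
M = m − 5 log₁₀(d/10) = -0.2 − 2.859 = -3.059

M ≈ -3.06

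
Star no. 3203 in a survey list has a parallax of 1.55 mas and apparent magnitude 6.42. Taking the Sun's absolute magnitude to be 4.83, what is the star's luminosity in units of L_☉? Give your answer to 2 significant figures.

L/L_☉ ≈ 960

d = 1/p = 1000/1.55 mas = 645.2 pc
M = m − 5 log₁₀ d + 5 = 6.42 − 5·2.8097 + 5 = -2.628
M − M_☉ = -2.628 − 4.83 = -7.458
L/L_☉ = 10^(−0.4 × -7.458) = 962.4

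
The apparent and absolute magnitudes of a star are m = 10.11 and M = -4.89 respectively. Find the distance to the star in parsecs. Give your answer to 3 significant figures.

Distance modulus: m − M = 10.11 − (-4.89) = 15.000
m − M = 5 log₁₀ d − 5
log₁₀ d = (m − M)/5 + 1 = 4.0000
d = 10^4.0000 = 10000 pc

d ≈ 10000 pc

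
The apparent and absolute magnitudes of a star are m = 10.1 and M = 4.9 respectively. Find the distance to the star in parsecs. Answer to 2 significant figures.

Distance modulus: m − M = 10.1 − (4.9) = 5.200
m − M = 5 log₁₀ d − 5
log₁₀ d = (m − M)/5 + 1 = 2.0400
d = 10^2.0400 = 109.6 pc

d ≈ 110 pc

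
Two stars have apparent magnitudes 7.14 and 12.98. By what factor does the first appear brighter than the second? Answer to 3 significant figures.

Δm = 7.14 − (12.98) = -5.84
Flux ratio = 10^(−0.4 Δm) = 10^(−0.4 × -5.84) = 10^2.336 = 216.8

217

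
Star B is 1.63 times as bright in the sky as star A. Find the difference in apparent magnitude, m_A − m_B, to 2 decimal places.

m_A − m_B ≈ 0.53

Pogson: Δm = −2.5 log₁₀(ratio) = −2.5 log₁₀(1.63) = −2.5 × 0.2122 = -0.530
Star B is brighter so has the smaller magnitude: m_A − m_B is positive.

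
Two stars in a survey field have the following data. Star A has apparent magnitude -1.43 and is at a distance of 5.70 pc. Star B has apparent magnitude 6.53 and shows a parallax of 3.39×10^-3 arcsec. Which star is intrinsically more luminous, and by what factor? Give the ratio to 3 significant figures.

Star B is more luminous, by a factor of 1.75.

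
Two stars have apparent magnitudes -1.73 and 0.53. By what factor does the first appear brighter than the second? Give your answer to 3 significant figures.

8.02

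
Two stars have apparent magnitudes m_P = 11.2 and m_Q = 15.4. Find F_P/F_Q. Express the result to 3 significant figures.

Δm = 11.2 − (15.4) = -4.2
Flux ratio = 10^(−0.4 Δm) = 10^(−0.4 × -4.2) = 10^1.680 = 47.86

F_P/F_Q ≈ 47.9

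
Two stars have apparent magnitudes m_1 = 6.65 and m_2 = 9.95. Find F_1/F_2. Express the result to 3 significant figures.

F_1/F_2 ≈ 20.9

Magnitude difference = -3.30
Flux ratio = 10^(−0.4 Δm) = 10^(−0.4 × -3.30) = 10^1.320 = 20.89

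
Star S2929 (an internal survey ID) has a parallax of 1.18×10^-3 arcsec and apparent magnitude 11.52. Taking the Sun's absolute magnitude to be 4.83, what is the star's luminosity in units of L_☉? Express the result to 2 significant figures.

d = 1/p = 1/1.18×10^-3″ = 847.5 pc
M = m − 5 log₁₀ d + 5 = 11.52 − 5·2.9281 + 5 = 1.879
M − M_☉ = 1.879 − 4.83 = -2.951
L/L_☉ = 10^(−0.4 × -2.951) = 15.14

L/L_☉ ≈ 15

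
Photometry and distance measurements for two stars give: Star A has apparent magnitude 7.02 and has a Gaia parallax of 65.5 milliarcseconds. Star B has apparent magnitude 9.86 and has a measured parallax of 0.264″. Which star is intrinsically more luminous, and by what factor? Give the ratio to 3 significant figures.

Star A is more luminous, by a factor of 222.

Star A: p = 65.5 mas = 0.0655″ → d = 1/p = 15.27 pc
Star A: M = m − 5 log₁₀ d + 5 = 7.02 − 5·1.1838 + 5 = 6.101
Star B: d = 1/p = 1/0.264″ = 3.788 pc
Star B: M = m − 5 log₁₀ d + 5 = 9.86 − 5·0.5784 + 5 = 11.968
ΔM = M_A − M_B = 6.101 − (11.968) = -5.867; smaller M is more luminous → Star A.
L ratio = 10^(0.4 |ΔM|) = 10^2.347 = 222.2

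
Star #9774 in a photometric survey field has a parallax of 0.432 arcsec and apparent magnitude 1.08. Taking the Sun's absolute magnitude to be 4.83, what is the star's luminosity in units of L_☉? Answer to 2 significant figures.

d = 1/p = 1/0.432″ = 2.315 pc
M = m − 5 log₁₀ d + 5 = 1.08 − 5·0.3645 + 5 = 4.257
M − M_☉ = 4.257 − 4.83 = -0.573
L/L_☉ = 10^(−0.4 × -0.573) = 1.694

L/L_☉ ≈ 1.7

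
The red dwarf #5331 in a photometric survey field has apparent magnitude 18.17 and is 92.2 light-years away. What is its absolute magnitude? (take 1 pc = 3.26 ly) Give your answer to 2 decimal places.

M ≈ 15.91

d = 92.2 ly / 3.26 = 28.28 pc
5 log₁₀(d/10 pc) = 5 log₁₀(28.28) − 5 = 2.258
M = m − 5 log₁₀(d/10) = 18.17 − 2.258 = 15.912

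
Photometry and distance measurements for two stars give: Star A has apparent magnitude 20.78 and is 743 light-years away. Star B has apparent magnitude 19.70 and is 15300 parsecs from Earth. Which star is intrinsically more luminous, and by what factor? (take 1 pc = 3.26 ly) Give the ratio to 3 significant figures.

Star A: d = 743 ly / 3.26 = 227.9 pc
Star A: M = m − 5 log₁₀ d + 5 = 20.78 − 5·2.3578 + 5 = 13.991
Star B: M = m − 5 log₁₀ d + 5 = 19.70 − 5·4.1847 + 5 = 3.777
ΔM = M_A − M_B = 13.991 − (3.777) = 10.215; smaller M is more luminous → Star B.
L ratio = 10^(0.4 |ΔM|) = 10^4.086 = 12190

Star B is more luminous, by a factor of 12200.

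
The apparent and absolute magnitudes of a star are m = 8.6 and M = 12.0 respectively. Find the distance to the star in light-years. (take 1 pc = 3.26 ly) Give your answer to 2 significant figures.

d ≈ 6.8 ly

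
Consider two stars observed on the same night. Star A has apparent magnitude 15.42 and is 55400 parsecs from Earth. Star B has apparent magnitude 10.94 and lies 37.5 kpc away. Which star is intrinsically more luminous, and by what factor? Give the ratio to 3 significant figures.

Star B is more luminous, by a factor of 28.4.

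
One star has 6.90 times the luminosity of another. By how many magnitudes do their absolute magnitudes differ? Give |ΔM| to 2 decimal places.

|ΔM| ≈ 2.10

Pogson: ΔM = −2.5 log₁₀(ratio) = −2.5 log₁₀(6.90) = −2.5 × 0.8388 = -2.097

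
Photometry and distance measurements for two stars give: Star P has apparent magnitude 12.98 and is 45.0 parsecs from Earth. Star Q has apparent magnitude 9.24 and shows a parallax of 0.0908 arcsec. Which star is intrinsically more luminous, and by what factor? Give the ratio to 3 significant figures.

Star P: M = m − 5 log₁₀ d + 5 = 12.98 − 5·1.6532 + 5 = 9.714
Star Q: d = 1/p = 1/0.0908″ = 11.01 pc
Star Q: M = m − 5 log₁₀ d + 5 = 9.24 − 5·1.0419 + 5 = 9.030
ΔM = M_P − M_Q = 9.714 − (9.030) = 0.684; smaller M is more luminous → Star Q.
L ratio = 10^(0.4 |ΔM|) = 10^0.273 = 1.877

Star Q is more luminous, by a factor of 1.88.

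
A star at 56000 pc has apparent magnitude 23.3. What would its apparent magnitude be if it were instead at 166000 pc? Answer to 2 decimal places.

m ≈ 25.66

Flux ∝ 1/d², so Δm = 5 log₁₀(d₂/d₁) = 5 log₁₀(166000/56000) = 2.360
m₂ = m₁ + Δm = 23.3 + (2.360) = 25.660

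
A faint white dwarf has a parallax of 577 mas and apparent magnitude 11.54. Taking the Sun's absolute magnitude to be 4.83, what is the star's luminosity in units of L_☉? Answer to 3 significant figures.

L/L_☉ ≈ 6.22×10^-5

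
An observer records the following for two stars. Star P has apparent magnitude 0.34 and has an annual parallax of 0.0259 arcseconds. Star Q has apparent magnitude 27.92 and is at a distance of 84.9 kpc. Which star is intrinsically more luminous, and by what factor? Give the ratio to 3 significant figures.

Star P is more luminous, by a factor of 22300.

Star P: d = 1/p = 1/0.0259″ = 38.61 pc
Star P: M = m − 5 log₁₀ d + 5 = 0.34 − 5·1.5867 + 5 = -2.594
Star Q: d = 84.9 kpc = 84900 pc
Star Q: M = m − 5 log₁₀ d + 5 = 27.92 − 5·4.9289 + 5 = 8.275
ΔM = M_P − M_Q = -2.594 − (8.275) = -10.869; smaller M is more luminous → Star P.
L ratio = 10^(0.4 |ΔM|) = 10^4.348 = 22260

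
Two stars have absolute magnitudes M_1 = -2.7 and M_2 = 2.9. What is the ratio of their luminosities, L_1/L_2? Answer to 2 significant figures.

ΔM = M_1 − M_2 = -5.6
L_1/L_2 = 10^(−0.4 ΔM) = 10^2.240 = 173.8

L_1/L_2 ≈ 170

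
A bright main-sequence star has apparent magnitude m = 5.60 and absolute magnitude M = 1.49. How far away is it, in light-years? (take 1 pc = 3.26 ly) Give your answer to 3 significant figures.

d ≈ 216 ly

μ = m − M = 4.110
m − M = 5 log₁₀ d − 5
log₁₀ d = (m − M)/5 + 1 = 1.8220
d = 10^1.8220 = 66.37 pc
= 216.4 ly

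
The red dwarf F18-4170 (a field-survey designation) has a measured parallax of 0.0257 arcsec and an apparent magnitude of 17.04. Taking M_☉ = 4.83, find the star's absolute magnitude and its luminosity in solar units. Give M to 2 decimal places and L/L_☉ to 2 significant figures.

d = 1/p = 1/0.0257″ = 38.91 pc
M = m − 5 log₁₀ d + 5 = 17.04 − 5·1.5901 + 5 = 14.090
M − M_☉ = 14.090 − 4.83 = 9.260
L/L_☉ = 10^(−0.4 × 9.260) = 1.978×10^-4

M ≈ 14.09; L/L_☉ ≈ 2.0×10^-4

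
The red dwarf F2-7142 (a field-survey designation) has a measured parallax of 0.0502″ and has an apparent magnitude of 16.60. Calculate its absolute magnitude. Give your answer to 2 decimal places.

M ≈ 15.10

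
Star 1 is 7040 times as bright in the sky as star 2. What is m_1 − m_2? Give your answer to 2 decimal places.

m_1 − m_2 ≈ -9.62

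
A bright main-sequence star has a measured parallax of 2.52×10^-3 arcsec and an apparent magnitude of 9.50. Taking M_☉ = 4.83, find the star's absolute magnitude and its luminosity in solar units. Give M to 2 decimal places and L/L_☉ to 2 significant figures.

M ≈ 1.51; L/L_☉ ≈ 21

d = 1/p = 1/2.52×10^-3″ = 396.8 pc
M = m − 5 log₁₀ d + 5 = 9.50 − 5·2.5986 + 5 = 1.507
M − M_☉ = 1.507 − 4.83 = -3.323
L/L_☉ = 10^(−0.4 × -3.323) = 21.34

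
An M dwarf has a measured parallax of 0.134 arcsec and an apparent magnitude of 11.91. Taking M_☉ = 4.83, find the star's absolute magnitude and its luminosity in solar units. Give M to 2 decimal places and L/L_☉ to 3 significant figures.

d = 1/p = 1/0.134″ = 7.463 pc
M = m − 5 log₁₀ d + 5 = 11.91 − 5·0.8729 + 5 = 12.546
M − M_☉ = 12.546 − 4.83 = 7.716
L/L_☉ = 10^(−0.4 × 7.716) = 8.200×10^-4

M ≈ 12.55; L/L_☉ ≈ 8.20×10^-4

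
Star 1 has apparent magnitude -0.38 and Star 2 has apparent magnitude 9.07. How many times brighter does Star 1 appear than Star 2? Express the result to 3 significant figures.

6030

Δm = -0.38 − (9.07) = -9.45
Flux ratio = 10^(−0.4 Δm) = 10^(−0.4 × -9.45) = 10^3.780 = 6026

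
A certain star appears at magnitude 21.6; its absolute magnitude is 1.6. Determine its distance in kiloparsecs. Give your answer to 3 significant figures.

Distance modulus: m − M = 21.6 − (1.6) = 20.000
m − M = 5 log₁₀ d − 5
log₁₀ d = (m − M)/5 + 1 = 5.0000
d = 10^5.0000 = 100000 pc
= 100.0 kpc

d ≈ 100 kpc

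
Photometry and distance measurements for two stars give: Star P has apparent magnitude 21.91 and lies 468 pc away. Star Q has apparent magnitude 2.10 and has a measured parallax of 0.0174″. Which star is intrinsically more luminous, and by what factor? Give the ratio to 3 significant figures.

Star P: M = m − 5 log₁₀ d + 5 = 21.91 − 5·2.6702 + 5 = 13.559
Star Q: d = 1/p = 1/0.0174″ = 57.47 pc
Star Q: M = m − 5 log₁₀ d + 5 = 2.10 − 5·1.7595 + 5 = -1.697
ΔM = M_P − M_Q = 13.559 − (-1.697) = 15.256; smaller M is more luminous → Star Q.
L ratio = 10^(0.4 |ΔM|) = 10^6.102 = 1.266×10^6

Star Q is more luminous, by a factor of 1.27×10^6.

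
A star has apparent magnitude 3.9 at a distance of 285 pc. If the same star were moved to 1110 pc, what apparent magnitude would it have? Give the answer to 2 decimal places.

Flux ∝ 1/d², so Δm = 5 log₁₀(d₂/d₁) = 5 log₁₀(1110/285) = 2.952
m₂ = m₁ + Δm = 3.9 + (2.952) = 6.852

m ≈ 6.85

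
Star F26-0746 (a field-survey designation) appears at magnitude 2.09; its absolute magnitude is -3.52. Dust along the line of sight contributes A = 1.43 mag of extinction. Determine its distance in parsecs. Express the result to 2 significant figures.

m − M = 5 log₁₀(d/10 pc) + A  ⇒  2.09 − (-3.52) − 1.43 = 5 log₁₀(d/10)
4.180 = 5 log₁₀(d/10)
log₁₀ d = (m − M − A)/5 + 1 = 1.8360
d = 10^1.8360 = 68.55 pc

d ≈ 69 pc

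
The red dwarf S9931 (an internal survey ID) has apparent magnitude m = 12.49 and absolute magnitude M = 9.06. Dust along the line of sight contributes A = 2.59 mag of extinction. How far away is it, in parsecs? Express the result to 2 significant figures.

m − M = 5 log₁₀(d/10 pc) + A  ⇒  12.49 − (9.06) − 2.59 = 5 log₁₀(d/10)
0.840 = 5 log₁₀(d/10)
log₁₀ d = (m − M − A)/5 + 1 = 1.1680
d = 10^1.1680 = 14.72 pc

d ≈ 15 pc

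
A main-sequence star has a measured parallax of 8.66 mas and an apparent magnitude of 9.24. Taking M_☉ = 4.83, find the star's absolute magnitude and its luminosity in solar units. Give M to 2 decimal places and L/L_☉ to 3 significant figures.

d = 1/p = 1000/8.66 mas = 115.5 pc
M = m − 5 log₁₀ d + 5 = 9.24 − 5·2.0625 + 5 = 3.928
M − M_☉ = 3.928 − 4.83 = -0.902
L/L_☉ = 10^(−0.4 × -0.902) = 2.296

M ≈ 3.93; L/L_☉ ≈ 2.30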